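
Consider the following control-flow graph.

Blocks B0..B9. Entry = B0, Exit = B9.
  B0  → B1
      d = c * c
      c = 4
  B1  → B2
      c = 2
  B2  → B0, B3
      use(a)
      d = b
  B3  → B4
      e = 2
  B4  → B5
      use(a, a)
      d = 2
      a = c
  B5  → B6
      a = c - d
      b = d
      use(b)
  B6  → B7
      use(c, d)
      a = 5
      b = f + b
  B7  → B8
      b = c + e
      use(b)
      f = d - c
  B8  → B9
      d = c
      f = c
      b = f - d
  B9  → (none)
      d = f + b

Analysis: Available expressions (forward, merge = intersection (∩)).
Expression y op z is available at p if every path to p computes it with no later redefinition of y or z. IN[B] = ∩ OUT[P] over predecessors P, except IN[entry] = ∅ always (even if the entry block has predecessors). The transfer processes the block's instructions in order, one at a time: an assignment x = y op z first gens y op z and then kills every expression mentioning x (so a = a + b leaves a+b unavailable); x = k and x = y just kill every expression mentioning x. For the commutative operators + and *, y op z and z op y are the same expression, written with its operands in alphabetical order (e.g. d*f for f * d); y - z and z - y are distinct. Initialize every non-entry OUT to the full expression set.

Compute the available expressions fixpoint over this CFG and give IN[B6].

Answer: {c-d}

Working:
Converged values:
  B0:   IN={}   OUT={}
  B1:   IN={}   OUT={}
  B2:   IN={}   OUT={}
  B3:   IN={}   OUT={}
  B4:   IN={}   OUT={}
  B5:   IN={}   OUT={c-d}
  B6:   IN={c-d}   OUT={c-d}
  B7:   IN={c-d}   OUT={c+e, c-d, d-c}
  B8:   IN={c+e, c-d, d-c}   OUT={c+e, f-d}
  B9:   IN={c+e, f-d}   OUT={b+f, c+e}

Merge at B6: IN[B6] = OUT[B5] = {c-d}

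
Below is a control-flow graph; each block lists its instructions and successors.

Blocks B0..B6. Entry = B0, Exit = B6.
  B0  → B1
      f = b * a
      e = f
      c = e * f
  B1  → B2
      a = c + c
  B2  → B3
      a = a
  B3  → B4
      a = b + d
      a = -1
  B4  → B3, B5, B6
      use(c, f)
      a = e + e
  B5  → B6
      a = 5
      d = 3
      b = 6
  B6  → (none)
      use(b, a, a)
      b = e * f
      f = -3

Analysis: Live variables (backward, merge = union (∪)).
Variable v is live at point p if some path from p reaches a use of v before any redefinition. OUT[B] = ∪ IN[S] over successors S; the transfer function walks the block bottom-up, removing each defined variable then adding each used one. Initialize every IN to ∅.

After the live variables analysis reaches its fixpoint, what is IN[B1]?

Per-block solution:
  B0: | IN={a, b, d} | OUT={b, c, d, e, f}
  B1: | IN={b, c, d, e, f} | OUT={a, b, c, d, e, f}
  B2: | IN={a, b, c, d, e, f} | OUT={b, c, d, e, f}
  B3: | IN={b, c, d, e, f} | OUT={b, c, d, e, f}
  B4: | IN={b, c, d, e, f} | OUT={a, b, c, d, e, f}
  B5: | IN={e, f} | OUT={a, b, e, f}
  B6: | IN={a, b, e, f} | OUT={}

Merge at B1: OUT[B1] = IN[B2] = {a, b, c, d, e, f}
Applying B1's transfer function to that OUT value gives IN[B1] (row B1 above).

Answer: {b, c, d, e, f}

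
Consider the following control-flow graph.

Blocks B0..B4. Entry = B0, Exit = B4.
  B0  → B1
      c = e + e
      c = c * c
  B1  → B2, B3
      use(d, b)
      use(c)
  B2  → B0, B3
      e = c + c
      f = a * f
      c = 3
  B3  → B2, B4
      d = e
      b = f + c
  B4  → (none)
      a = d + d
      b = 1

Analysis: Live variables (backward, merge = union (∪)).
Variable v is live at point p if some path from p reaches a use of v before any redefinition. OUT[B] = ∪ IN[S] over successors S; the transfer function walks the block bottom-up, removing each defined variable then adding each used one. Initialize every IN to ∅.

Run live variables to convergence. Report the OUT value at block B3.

Fixpoint table:
  B0:   IN={a, b, d, e, f}   OUT={a, b, c, d, e, f}
  B1:   IN={a, b, c, d, e, f}   OUT={a, b, c, d, e, f}
  B2:   IN={a, b, c, d, f}   OUT={a, b, c, d, e, f}
  B3:   IN={a, c, e, f}   OUT={a, b, c, d, f}
  B4:   IN={d}   OUT={}

Merge at B3: OUT[B3] = IN[B2] ⊔ IN[B4] = {a, b, c, d, f}

Answer: {a, b, c, d, f}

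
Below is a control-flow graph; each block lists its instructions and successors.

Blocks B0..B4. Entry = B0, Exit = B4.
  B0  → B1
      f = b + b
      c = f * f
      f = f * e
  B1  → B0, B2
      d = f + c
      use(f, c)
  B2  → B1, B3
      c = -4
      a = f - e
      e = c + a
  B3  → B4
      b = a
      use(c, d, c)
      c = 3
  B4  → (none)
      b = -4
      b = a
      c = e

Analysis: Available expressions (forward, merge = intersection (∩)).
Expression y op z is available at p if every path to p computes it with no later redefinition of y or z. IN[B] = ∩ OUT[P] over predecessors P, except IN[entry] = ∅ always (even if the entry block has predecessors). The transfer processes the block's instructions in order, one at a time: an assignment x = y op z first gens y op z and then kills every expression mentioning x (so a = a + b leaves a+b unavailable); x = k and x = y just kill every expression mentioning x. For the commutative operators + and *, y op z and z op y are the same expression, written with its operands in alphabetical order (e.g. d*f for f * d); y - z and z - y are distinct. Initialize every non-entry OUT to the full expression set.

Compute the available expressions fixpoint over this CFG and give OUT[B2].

Answer: {a+c, b+b}

Trace:
Converged values:
  B0:  IN={}  OUT={b+b}
  B1:  IN={b+b}  OUT={b+b, c+f}
  B2:  IN={b+b, c+f}  OUT={a+c, b+b}
  B3:  IN={a+c, b+b}  OUT={}
  B4:  IN={}  OUT={}

Merge at B2: IN[B2] = OUT[B1] = {b+b, c+f}
Applying B2's transfer function to that IN value gives OUT[B2] (row B2 above).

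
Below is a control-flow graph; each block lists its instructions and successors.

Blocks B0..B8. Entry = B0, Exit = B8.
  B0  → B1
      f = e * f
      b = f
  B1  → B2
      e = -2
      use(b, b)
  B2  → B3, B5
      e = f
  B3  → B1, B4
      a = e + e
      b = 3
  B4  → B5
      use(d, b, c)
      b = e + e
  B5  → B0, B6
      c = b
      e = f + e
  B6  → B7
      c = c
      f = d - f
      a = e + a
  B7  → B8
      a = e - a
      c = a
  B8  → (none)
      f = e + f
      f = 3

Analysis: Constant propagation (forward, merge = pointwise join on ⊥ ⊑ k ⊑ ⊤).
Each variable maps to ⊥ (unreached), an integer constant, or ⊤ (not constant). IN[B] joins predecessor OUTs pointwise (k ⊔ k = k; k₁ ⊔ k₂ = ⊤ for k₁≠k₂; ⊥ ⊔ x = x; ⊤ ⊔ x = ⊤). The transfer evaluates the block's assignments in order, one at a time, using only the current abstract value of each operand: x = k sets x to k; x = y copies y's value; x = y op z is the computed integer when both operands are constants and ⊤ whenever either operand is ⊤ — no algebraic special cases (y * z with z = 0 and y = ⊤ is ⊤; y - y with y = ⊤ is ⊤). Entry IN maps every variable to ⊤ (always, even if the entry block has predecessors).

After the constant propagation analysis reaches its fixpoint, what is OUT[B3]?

Answer: {a: ⊤, b: 3, c: ⊤, d: ⊤, e: ⊤, f: ⊤}

Derivation:
Converged values:
  B0:  IN=(all ⊤)  OUT=(all ⊤)
  B1:  IN=(all ⊤)  OUT={e:-2; rest ⊤}
  B2:  IN={e:-2; rest ⊤}  OUT=(all ⊤)
  B3:  IN=(all ⊤)  OUT={b:3; rest ⊤}
  B4:  IN={b:3; rest ⊤}  OUT=(all ⊤)
  B5:  IN=(all ⊤)  OUT=(all ⊤)
  B6:  IN=(all ⊤)  OUT=(all ⊤)
  B7:  IN=(all ⊤)  OUT=(all ⊤)
  B8:  IN=(all ⊤)  OUT={f:3; rest ⊤}

Merge at B3: IN[B3] = OUT[B2] = {a: ⊤, b: ⊤, c: ⊤, d: ⊤, e: ⊤, f: ⊤}
Applying B3's transfer function to that IN value gives OUT[B3] (row B3 above).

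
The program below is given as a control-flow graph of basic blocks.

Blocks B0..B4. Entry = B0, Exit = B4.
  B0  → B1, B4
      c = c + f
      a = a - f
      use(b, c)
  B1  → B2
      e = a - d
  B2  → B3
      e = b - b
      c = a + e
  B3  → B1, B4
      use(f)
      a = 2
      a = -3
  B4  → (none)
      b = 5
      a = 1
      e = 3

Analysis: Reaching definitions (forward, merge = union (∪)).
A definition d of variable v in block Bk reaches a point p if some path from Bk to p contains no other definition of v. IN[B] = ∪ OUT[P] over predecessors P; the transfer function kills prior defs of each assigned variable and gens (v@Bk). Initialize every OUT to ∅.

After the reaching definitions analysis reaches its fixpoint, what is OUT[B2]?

Answer: {a@B0, a@B3, c@B2, e@B2}

Trace:
Converged values:
  B0:   IN={}   OUT={a@B0, c@B0}
  B1:   IN={a@B0, a@B3, c@B0, c@B2, e@B2}   OUT={a@B0, a@B3, c@B0, c@B2, e@B1}
  B2:   IN={a@B0, a@B3, c@B0, c@B2, e@B1}   OUT={a@B0, a@B3, c@B2, e@B2}
  B3:   IN={a@B0, a@B3, c@B2, e@B2}   OUT={a@B3, c@B2, e@B2}
  B4:   IN={a@B0, a@B3, c@B0, c@B2, e@B2}   OUT={a@B4, b@B4, c@B0, c@B2, e@B4}

Merge at B2: IN[B2] = OUT[B1] = {a@B0, a@B3, c@B0, c@B2, e@B1}
Applying B2's transfer function to that IN value gives OUT[B2] (row B2 above).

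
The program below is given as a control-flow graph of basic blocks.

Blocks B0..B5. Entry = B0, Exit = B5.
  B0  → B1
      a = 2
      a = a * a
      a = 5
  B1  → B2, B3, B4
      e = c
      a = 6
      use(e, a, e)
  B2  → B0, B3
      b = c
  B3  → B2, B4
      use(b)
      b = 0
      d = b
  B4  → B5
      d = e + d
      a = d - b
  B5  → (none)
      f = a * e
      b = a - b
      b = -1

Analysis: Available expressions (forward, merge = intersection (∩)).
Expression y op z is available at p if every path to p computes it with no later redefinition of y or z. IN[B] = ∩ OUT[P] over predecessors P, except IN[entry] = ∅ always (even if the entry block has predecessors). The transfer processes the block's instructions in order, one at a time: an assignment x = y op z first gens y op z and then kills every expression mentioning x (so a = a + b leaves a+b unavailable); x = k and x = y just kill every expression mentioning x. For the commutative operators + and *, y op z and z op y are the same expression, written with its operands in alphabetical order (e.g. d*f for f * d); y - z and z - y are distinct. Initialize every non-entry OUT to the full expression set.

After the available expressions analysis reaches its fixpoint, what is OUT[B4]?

Per-block solution:
  B0:  IN={}  OUT={}
  B1:  IN={}  OUT={}
  B2:  IN={}  OUT={}
  B3:  IN={}  OUT={}
  B4:  IN={}  OUT={d-b}
  B5:  IN={d-b}  OUT={a*e}

Merge at B4: IN[B4] = OUT[B1] ∩ OUT[B3] = {}
Applying B4's transfer function to that IN value gives OUT[B4] (row B4 above).

Answer: {d-b}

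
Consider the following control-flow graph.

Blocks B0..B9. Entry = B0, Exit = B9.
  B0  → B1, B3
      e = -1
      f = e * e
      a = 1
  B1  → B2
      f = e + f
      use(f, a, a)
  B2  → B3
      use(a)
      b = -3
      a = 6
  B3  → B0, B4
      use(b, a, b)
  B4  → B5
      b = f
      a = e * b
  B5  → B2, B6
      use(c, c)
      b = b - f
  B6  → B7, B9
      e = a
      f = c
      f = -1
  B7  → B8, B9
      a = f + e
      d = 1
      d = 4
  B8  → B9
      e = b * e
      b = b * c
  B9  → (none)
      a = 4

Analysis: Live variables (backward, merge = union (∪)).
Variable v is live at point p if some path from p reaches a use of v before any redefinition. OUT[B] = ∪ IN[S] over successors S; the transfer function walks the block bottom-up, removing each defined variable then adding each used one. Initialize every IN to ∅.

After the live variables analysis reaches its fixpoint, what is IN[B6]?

Answer: {a, b, c}

Working:
Per-block solution:
  B0:  IN={b, c}  OUT={a, b, c, e, f}
  B1:  IN={a, c, e, f}  OUT={a, c, e, f}
  B2:  IN={a, c, e, f}  OUT={a, b, c, e, f}
  B3:  IN={a, b, c, e, f}  OUT={b, c, e, f}
  B4:  IN={c, e, f}  OUT={a, b, c, e, f}
  B5:  IN={a, b, c, e, f}  OUT={a, b, c, e, f}
  B6:  IN={a, b, c}  OUT={b, c, e, f}
  B7:  IN={b, c, e, f}  OUT={b, c, e}
  B8:  IN={b, c, e}  OUT={}
  B9:  IN={}  OUT={}

Merge at B6: OUT[B6] = IN[B7] ⊔ IN[B9] = {b, c, e, f}
Applying B6's transfer function to that OUT value gives IN[B6] (row B6 above).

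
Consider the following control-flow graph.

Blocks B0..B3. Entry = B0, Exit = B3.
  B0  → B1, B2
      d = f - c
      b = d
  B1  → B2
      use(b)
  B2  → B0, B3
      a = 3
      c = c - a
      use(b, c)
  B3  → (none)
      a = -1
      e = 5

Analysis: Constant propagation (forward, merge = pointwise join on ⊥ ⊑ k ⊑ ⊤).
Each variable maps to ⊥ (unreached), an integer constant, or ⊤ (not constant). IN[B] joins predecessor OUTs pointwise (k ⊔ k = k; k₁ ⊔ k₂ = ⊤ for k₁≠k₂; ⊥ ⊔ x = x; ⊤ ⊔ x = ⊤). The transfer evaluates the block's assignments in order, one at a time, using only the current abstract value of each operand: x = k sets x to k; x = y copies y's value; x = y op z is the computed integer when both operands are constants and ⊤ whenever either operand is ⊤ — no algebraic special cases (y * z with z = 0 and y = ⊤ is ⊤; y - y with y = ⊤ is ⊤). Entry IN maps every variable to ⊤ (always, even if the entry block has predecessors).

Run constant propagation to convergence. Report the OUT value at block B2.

Answer: {a: 3, b: ⊤, c: ⊤, d: ⊤, e: ⊤, f: ⊤}

Working:
Per-block solution:
  B0:  IN=(all ⊤)  OUT=(all ⊤)
  B1:  IN=(all ⊤)  OUT=(all ⊤)
  B2:  IN=(all ⊤)  OUT={a:3; rest ⊤}
  B3:  IN={a:3; rest ⊤}  OUT={a:-1, e:5; rest ⊤}

Merge at B2: IN[B2] = OUT[B0] ⊔ OUT[B1] = {a: ⊤, b: ⊤, c: ⊤, d: ⊤, e: ⊤, f: ⊤}
Applying B2's transfer function to that IN value gives OUT[B2] (row B2 above).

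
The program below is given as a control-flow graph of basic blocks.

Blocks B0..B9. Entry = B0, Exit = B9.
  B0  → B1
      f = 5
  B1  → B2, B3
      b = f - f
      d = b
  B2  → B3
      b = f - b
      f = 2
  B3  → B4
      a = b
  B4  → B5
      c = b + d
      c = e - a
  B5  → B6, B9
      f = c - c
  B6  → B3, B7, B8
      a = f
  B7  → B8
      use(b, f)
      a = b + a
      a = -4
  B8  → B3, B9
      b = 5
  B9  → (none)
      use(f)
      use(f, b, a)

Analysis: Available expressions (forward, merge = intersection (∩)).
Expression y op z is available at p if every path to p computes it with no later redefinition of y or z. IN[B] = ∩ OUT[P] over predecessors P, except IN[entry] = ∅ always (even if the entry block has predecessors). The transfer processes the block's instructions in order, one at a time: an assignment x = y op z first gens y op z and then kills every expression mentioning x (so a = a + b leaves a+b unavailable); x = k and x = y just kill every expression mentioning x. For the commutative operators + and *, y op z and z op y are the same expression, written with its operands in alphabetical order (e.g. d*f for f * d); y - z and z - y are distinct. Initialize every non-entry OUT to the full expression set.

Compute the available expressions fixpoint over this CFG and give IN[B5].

Converged values:
  B0:   IN={}   OUT={}
  B1:   IN={}   OUT={f-f}
  B2:   IN={f-f}   OUT={}
  B3:   IN={}   OUT={}
  B4:   IN={}   OUT={b+d, e-a}
  B5:   IN={b+d, e-a}   OUT={b+d, c-c, e-a}
  B6:   IN={b+d, c-c, e-a}   OUT={b+d, c-c}
  B7:   IN={b+d, c-c}   OUT={b+d, c-c}
  B8:   IN={b+d, c-c}   OUT={c-c}
  B9:   IN={c-c}   OUT={c-c}

Merge at B5: IN[B5] = OUT[B4] = {b+d, e-a}

Answer: {b+d, e-a}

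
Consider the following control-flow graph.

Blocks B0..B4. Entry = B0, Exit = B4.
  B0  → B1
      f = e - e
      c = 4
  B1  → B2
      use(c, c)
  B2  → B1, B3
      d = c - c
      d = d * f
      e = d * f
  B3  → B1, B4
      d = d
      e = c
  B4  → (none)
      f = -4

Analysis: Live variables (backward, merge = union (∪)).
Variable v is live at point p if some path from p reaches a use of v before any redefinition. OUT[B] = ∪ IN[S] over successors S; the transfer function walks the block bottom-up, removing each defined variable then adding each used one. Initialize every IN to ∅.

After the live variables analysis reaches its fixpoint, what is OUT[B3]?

Converged values:
  B0:   IN={e}   OUT={c, f}
  B1:   IN={c, f}   OUT={c, f}
  B2:   IN={c, f}   OUT={c, d, f}
  B3:   IN={c, d, f}   OUT={c, f}
  B4:   IN={}   OUT={}

Merge at B3: OUT[B3] = IN[B1] ⊔ IN[B4] = {c, f}

Answer: {c, f}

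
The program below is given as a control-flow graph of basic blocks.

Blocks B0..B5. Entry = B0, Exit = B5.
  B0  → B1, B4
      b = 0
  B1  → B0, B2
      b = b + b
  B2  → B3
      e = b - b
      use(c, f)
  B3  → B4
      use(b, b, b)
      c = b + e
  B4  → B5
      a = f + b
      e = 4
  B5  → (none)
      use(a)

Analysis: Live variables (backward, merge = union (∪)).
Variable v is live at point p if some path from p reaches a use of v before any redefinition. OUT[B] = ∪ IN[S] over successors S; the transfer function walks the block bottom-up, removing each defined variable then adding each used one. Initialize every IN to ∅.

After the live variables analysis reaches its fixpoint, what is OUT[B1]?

Answer: {b, c, f}

Working:
Per-block solution:
  B0:   IN={c, f}   OUT={b, c, f}
  B1:   IN={b, c, f}   OUT={b, c, f}
  B2:   IN={b, c, f}   OUT={b, e, f}
  B3:   IN={b, e, f}   OUT={b, f}
  B4:   IN={b, f}   OUT={a}
  B5:   IN={a}   OUT={}

Merge at B1: OUT[B1] = IN[B0] ⊔ IN[B2] = {b, c, f}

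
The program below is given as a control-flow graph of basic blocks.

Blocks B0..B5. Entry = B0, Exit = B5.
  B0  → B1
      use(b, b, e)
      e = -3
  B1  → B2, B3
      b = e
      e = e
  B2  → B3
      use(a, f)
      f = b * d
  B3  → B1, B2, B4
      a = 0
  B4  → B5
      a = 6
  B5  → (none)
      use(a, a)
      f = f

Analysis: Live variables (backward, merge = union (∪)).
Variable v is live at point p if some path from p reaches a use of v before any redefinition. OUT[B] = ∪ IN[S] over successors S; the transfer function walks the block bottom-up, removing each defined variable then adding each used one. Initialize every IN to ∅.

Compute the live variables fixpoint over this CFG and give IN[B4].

Per-block solution:
  B0: | IN={a, b, d, e, f} | OUT={a, d, e, f}
  B1: | IN={a, d, e, f} | OUT={a, b, d, e, f}
  B2: | IN={a, b, d, e, f} | OUT={b, d, e, f}
  B3: | IN={b, d, e, f} | OUT={a, b, d, e, f}
  B4: | IN={f} | OUT={a, f}
  B5: | IN={a, f} | OUT={}

Merge at B4: OUT[B4] = IN[B5] = {a, f}
Applying B4's transfer function to that OUT value gives IN[B4] (row B4 above).

Answer: {f}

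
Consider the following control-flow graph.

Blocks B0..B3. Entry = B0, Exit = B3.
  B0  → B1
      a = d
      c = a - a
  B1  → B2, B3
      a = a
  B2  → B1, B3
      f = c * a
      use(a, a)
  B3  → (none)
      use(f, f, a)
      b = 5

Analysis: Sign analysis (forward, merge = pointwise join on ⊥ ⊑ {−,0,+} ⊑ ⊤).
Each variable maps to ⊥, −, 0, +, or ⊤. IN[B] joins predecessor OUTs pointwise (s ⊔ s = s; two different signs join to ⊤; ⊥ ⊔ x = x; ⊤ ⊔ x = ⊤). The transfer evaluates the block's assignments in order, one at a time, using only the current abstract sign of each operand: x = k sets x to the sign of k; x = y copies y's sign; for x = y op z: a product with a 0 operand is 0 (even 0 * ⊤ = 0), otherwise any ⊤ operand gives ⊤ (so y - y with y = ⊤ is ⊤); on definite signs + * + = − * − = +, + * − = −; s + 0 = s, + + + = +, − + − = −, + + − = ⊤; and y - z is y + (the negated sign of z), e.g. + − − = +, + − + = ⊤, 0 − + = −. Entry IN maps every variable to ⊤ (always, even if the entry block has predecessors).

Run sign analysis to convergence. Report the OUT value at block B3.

Answer: {a: ⊤, b: +, c: ⊤, d: ⊤, e: ⊤, f: ⊤}

Trace:
Fixpoint table:
  B0:   IN=(all ⊤)   OUT=(all ⊤)
  B1:   IN=(all ⊤)   OUT=(all ⊤)
  B2:   IN=(all ⊤)   OUT=(all ⊤)
  B3:   IN=(all ⊤)   OUT={b:+; rest ⊤}

Merge at B3: IN[B3] = OUT[B1] ⊔ OUT[B2] = {a: ⊤, b: ⊤, c: ⊤, d: ⊤, e: ⊤, f: ⊤}
Applying B3's transfer function to that IN value gives OUT[B3] (row B3 above).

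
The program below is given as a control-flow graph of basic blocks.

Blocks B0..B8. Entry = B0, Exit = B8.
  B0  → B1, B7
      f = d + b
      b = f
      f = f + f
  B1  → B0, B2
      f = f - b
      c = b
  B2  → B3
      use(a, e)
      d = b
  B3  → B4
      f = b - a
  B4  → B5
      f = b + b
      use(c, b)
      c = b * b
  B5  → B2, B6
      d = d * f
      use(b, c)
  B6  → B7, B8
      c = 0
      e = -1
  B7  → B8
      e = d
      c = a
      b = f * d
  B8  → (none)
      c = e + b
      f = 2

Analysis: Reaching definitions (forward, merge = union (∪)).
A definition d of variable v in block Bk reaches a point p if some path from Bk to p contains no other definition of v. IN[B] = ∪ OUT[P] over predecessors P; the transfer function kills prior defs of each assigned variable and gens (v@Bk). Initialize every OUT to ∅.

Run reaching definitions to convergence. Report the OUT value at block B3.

Fixpoint table:
  B0:   IN={b@B0, c@B1, f@B1}   OUT={b@B0, c@B1, f@B0}
  B1:   IN={b@B0, c@B1, f@B0}   OUT={b@B0, c@B1, f@B1}
  B2:   IN={b@B0, c@B1, c@B4, d@B5, f@B1, f@B4}   OUT={b@B0, c@B1, c@B4, d@B2, f@B1, f@B4}
  B3:   IN={b@B0, c@B1, c@B4, d@B2, f@B1, f@B4}   OUT={b@B0, c@B1, c@B4, d@B2, f@B3}
  B4:   IN={b@B0, c@B1, c@B4, d@B2, f@B3}   OUT={b@B0, c@B4, d@B2, f@B4}
  B5:   IN={b@B0, c@B4, d@B2, f@B4}   OUT={b@B0, c@B4, d@B5, f@B4}
  B6:   IN={b@B0, c@B4, d@B5, f@B4}   OUT={b@B0, c@B6, d@B5, e@B6, f@B4}
  B7:   IN={b@B0, c@B1, c@B6, d@B5, e@B6, f@B0, f@B4}   OUT={b@B7, c@B7, d@B5, e@B7, f@B0, f@B4}
  B8:   IN={b@B0, b@B7, c@B6, c@B7, d@B5, e@B6, e@B7, f@B0, f@B4}   OUT={b@B0, b@B7, c@B8, d@B5, e@B6, e@B7, f@B8}

Merge at B3: IN[B3] = OUT[B2] = {b@B0, c@B1, c@B4, d@B2, f@B1, f@B4}
Applying B3's transfer function to that IN value gives OUT[B3] (row B3 above).

Answer: {b@B0, c@B1, c@B4, d@B2, f@B3}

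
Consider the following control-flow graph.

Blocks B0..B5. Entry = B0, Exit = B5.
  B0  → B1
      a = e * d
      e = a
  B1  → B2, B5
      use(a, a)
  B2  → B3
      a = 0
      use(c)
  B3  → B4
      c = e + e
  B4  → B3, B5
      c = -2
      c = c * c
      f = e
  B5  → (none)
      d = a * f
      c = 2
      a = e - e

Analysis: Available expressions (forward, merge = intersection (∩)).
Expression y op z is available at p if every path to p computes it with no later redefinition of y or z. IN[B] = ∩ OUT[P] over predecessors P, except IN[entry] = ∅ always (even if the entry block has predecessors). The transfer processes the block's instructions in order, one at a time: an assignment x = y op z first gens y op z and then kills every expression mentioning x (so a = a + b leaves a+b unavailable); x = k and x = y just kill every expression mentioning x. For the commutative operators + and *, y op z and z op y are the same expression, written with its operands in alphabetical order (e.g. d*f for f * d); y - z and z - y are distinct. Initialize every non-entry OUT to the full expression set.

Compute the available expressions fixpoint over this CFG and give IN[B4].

Answer: {e+e}

Trace:
Per-block solution:
  B0:   IN={}   OUT={}
  B1:   IN={}   OUT={}
  B2:   IN={}   OUT={}
  B3:   IN={}   OUT={e+e}
  B4:   IN={e+e}   OUT={e+e}
  B5:   IN={}   OUT={e-e}

Merge at B4: IN[B4] = OUT[B3] = {e+e}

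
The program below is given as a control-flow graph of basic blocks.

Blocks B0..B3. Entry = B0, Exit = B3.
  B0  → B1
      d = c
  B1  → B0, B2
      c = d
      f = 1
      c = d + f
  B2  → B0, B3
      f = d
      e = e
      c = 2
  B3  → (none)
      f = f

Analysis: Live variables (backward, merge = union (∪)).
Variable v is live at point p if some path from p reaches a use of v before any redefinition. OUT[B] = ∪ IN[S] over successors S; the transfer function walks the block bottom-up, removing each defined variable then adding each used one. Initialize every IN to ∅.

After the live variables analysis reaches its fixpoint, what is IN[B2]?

Converged values:
  B0: | IN={c, e} | OUT={d, e}
  B1: | IN={d, e} | OUT={c, d, e}
  B2: | IN={d, e} | OUT={c, e, f}
  B3: | IN={f} | OUT={}

Merge at B2: OUT[B2] = IN[B0] ⊔ IN[B3] = {c, e, f}
Applying B2's transfer function to that OUT value gives IN[B2] (row B2 above).

Answer: {d, e}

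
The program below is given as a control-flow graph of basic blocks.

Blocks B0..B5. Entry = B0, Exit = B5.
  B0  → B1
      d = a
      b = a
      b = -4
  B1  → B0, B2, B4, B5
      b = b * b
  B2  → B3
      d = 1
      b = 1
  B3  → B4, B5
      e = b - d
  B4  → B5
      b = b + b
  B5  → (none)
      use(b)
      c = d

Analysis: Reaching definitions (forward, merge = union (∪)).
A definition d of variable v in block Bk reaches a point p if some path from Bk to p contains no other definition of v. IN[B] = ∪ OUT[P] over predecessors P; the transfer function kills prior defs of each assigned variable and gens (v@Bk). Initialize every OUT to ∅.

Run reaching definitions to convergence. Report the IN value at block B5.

Per-block solution:
  B0: | IN={b@B1, d@B0} | OUT={b@B0, d@B0}
  B1: | IN={b@B0, d@B0} | OUT={b@B1, d@B0}
  B2: | IN={b@B1, d@B0} | OUT={b@B2, d@B2}
  B3: | IN={b@B2, d@B2} | OUT={b@B2, d@B2, e@B3}
  B4: | IN={b@B1, b@B2, d@B0, d@B2, e@B3} | OUT={b@B4, d@B0, d@B2, e@B3}
  B5: | IN={b@B1, b@B2, b@B4, d@B0, d@B2, e@B3} | OUT={b@B1, b@B2, b@B4, c@B5, d@B0, d@B2, e@B3}

Merge at B5: IN[B5] = OUT[B1] ⊔ OUT[B3] ⊔ OUT[B4] = {b@B1, b@B2, b@B4, d@B0, d@B2, e@B3}

Answer: {b@B1, b@B2, b@B4, d@B0, d@B2, e@B3}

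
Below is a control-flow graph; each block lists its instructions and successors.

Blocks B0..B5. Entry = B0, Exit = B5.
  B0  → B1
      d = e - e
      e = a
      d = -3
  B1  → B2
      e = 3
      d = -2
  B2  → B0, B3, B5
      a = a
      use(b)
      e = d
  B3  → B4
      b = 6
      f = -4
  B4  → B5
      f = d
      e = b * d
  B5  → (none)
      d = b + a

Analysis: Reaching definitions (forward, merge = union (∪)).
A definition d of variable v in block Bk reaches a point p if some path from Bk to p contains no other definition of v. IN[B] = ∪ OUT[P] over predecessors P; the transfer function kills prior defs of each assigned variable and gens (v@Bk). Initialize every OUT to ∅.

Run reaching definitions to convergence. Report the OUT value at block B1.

Answer: {a@B2, d@B1, e@B1}

Working:
Converged values:
  B0:  IN={a@B2, d@B1, e@B2}  OUT={a@B2, d@B0, e@B0}
  B1:  IN={a@B2, d@B0, e@B0}  OUT={a@B2, d@B1, e@B1}
  B2:  IN={a@B2, d@B1, e@B1}  OUT={a@B2, d@B1, e@B2}
  B3:  IN={a@B2, d@B1, e@B2}  OUT={a@B2, b@B3, d@B1, e@B2, f@B3}
  B4:  IN={a@B2, b@B3, d@B1, e@B2, f@B3}  OUT={a@B2, b@B3, d@B1, e@B4, f@B4}
  B5:  IN={a@B2, b@B3, d@B1, e@B2, e@B4, f@B4}  OUT={a@B2, b@B3, d@B5, e@B2, e@B4, f@B4}

Merge at B1: IN[B1] = OUT[B0] = {a@B2, d@B0, e@B0}
Applying B1's transfer function to that IN value gives OUT[B1] (row B1 above).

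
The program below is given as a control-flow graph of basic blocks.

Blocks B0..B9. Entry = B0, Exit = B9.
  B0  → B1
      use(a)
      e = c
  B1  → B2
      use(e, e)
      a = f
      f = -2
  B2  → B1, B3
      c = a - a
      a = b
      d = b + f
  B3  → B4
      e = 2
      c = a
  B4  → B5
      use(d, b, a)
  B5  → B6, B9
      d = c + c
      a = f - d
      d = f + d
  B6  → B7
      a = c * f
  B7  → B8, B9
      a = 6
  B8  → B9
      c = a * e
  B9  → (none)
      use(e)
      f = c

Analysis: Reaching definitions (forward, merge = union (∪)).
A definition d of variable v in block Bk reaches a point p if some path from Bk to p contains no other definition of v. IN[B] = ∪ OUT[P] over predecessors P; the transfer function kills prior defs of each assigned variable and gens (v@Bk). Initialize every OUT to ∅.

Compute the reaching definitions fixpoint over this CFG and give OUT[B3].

Answer: {a@B2, c@B3, d@B2, e@B3, f@B1}

Derivation:
Per-block solution:
  B0: | IN={} | OUT={e@B0}
  B1: | IN={a@B2, c@B2, d@B2, e@B0, f@B1} | OUT={a@B1, c@B2, d@B2, e@B0, f@B1}
  B2: | IN={a@B1, c@B2, d@B2, e@B0, f@B1} | OUT={a@B2, c@B2, d@B2, e@B0, f@B1}
  B3: | IN={a@B2, c@B2, d@B2, e@B0, f@B1} | OUT={a@B2, c@B3, d@B2, e@B3, f@B1}
  B4: | IN={a@B2, c@B3, d@B2, e@B3, f@B1} | OUT={a@B2, c@B3, d@B2, e@B3, f@B1}
  B5: | IN={a@B2, c@B3, d@B2, e@B3, f@B1} | OUT={a@B5, c@B3, d@B5, e@B3, f@B1}
  B6: | IN={a@B5, c@B3, d@B5, e@B3, f@B1} | OUT={a@B6, c@B3, d@B5, e@B3, f@B1}
  B7: | IN={a@B6, c@B3, d@B5, e@B3, f@B1} | OUT={a@B7, c@B3, d@B5, e@B3, f@B1}
  B8: | IN={a@B7, c@B3, d@B5, e@B3, f@B1} | OUT={a@B7, c@B8, d@B5, e@B3, f@B1}
  B9: | IN={a@B5, a@B7, c@B3, c@B8, d@B5, e@B3, f@B1} | OUT={a@B5, a@B7, c@B3, c@B8, d@B5, e@B3, f@B9}

Merge at B3: IN[B3] = OUT[B2] = {a@B2, c@B2, d@B2, e@B0, f@B1}
Applying B3's transfer function to that IN value gives OUT[B3] (row B3 above).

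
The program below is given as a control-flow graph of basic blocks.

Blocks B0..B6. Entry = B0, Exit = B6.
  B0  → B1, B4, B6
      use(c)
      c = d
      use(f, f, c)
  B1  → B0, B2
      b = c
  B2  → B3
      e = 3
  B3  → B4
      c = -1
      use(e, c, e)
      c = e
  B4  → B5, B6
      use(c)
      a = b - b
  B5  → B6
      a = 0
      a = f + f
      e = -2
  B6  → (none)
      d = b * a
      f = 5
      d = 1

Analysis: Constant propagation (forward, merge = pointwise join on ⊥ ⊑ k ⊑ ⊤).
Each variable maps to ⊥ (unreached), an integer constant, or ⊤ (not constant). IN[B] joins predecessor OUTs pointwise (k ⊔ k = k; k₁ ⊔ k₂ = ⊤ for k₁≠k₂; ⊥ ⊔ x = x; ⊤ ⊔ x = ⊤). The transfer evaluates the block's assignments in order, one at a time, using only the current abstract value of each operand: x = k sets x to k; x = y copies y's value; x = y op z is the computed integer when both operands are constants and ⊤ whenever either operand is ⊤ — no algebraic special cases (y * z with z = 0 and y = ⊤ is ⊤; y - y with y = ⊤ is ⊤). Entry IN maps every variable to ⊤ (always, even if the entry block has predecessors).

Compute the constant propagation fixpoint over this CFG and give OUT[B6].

Fixpoint table:
  B0:  IN=(all ⊤)  OUT=(all ⊤)
  B1:  IN=(all ⊤)  OUT=(all ⊤)
  B2:  IN=(all ⊤)  OUT={e:3; rest ⊤}
  B3:  IN={e:3; rest ⊤}  OUT={c:3, e:3; rest ⊤}
  B4:  IN=(all ⊤)  OUT=(all ⊤)
  B5:  IN=(all ⊤)  OUT={e:-2; rest ⊤}
  B6:  IN=(all ⊤)  OUT={d:1, f:5; rest ⊤}

Merge at B6: IN[B6] = OUT[B0] ⊔ OUT[B4] ⊔ OUT[B5] = {a: ⊤, b: ⊤, c: ⊤, d: ⊤, e: ⊤, f: ⊤}
Applying B6's transfer function to that IN value gives OUT[B6] (row B6 above).

Answer: {a: ⊤, b: ⊤, c: ⊤, d: 1, e: ⊤, f: 5}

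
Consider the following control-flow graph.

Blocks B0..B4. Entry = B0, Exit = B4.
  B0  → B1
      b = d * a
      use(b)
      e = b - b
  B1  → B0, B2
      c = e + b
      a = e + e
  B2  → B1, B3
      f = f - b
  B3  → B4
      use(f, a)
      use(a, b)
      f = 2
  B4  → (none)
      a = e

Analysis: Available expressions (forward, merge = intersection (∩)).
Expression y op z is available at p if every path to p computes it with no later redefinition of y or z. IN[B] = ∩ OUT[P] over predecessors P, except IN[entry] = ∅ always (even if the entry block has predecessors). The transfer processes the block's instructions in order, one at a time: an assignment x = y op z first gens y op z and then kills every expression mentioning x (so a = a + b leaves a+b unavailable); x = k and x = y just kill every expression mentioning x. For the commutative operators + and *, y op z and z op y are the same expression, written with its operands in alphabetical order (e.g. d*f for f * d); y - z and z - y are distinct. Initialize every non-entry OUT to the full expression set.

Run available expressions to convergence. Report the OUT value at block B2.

Answer: {b+e, b-b, e+e}

Working:
Per-block solution:
  B0:  IN={}  OUT={a*d, b-b}
  B1:  IN={b-b}  OUT={b+e, b-b, e+e}
  B2:  IN={b+e, b-b, e+e}  OUT={b+e, b-b, e+e}
  B3:  IN={b+e, b-b, e+e}  OUT={b+e, b-b, e+e}
  B4:  IN={b+e, b-b, e+e}  OUT={b+e, b-b, e+e}

Merge at B2: IN[B2] = OUT[B1] = {b+e, b-b, e+e}
Applying B2's transfer function to that IN value gives OUT[B2] (row B2 above).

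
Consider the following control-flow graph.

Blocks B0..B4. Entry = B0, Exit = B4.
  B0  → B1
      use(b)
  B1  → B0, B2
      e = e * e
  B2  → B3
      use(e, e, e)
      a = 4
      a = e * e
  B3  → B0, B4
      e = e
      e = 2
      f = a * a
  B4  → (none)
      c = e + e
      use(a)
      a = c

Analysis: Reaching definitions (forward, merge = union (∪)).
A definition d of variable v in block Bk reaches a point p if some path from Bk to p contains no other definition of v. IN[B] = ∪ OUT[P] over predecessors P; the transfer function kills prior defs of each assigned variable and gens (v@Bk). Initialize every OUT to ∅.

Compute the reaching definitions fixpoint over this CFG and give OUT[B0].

Answer: {a@B2, e@B1, e@B3, f@B3}

Trace:
Converged values:
  B0:  IN={a@B2, e@B1, e@B3, f@B3}  OUT={a@B2, e@B1, e@B3, f@B3}
  B1:  IN={a@B2, e@B1, e@B3, f@B3}  OUT={a@B2, e@B1, f@B3}
  B2:  IN={a@B2, e@B1, f@B3}  OUT={a@B2, e@B1, f@B3}
  B3:  IN={a@B2, e@B1, f@B3}  OUT={a@B2, e@B3, f@B3}
  B4:  IN={a@B2, e@B3, f@B3}  OUT={a@B4, c@B4, e@B3, f@B3}

Merge at B0 (entry node, so the boundary value {} is joined with the incoming edge(s)): IN[B0] = {} ⊔ OUT[B1] ⊔ OUT[B3] = {a@B2, e@B1, e@B3, f@B3}
Applying B0's transfer function to that IN value gives OUT[B0] (row B0 above).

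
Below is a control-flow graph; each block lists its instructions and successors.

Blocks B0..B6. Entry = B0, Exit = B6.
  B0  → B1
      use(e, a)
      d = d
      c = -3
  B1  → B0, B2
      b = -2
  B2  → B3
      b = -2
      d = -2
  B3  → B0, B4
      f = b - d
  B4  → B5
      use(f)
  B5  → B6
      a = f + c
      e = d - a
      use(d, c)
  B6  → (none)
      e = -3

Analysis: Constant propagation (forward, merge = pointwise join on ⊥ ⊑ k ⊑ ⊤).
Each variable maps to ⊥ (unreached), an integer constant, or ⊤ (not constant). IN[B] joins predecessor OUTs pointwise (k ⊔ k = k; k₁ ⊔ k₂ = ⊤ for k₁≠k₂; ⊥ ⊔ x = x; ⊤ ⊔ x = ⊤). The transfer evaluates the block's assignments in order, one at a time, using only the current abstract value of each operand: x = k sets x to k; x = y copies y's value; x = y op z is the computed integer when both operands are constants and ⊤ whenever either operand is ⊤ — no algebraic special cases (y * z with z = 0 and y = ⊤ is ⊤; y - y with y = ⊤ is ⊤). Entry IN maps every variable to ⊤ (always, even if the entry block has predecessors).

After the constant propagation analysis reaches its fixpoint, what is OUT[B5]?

Converged values:
  B0:  IN=(all ⊤)  OUT={c:-3; rest ⊤}
  B1:  IN={c:-3; rest ⊤}  OUT={b:-2, c:-3; rest ⊤}
  B2:  IN={b:-2, c:-3; rest ⊤}  OUT={b:-2, c:-3, d:-2; rest ⊤}
  B3:  IN={b:-2, c:-3, d:-2; rest ⊤}  OUT={b:-2, c:-3, d:-2, f:0; rest ⊤}
  B4:  IN={b:-2, c:-3, d:-2, f:0; rest ⊤}  OUT={b:-2, c:-3, d:-2, f:0; rest ⊤}
  B5:  IN={b:-2, c:-3, d:-2, f:0; rest ⊤}  OUT={a:-3, b:-2, c:-3, d:-2, e:1, f:0; rest ⊤}
  B6:  IN={a:-3, b:-2, c:-3, d:-2, e:1, f:0; rest ⊤}  OUT={a:-3, b:-2, c:-3, d:-2, e:-3, f:0; rest ⊤}

Merge at B5: IN[B5] = OUT[B4] = {a: ⊤, b: -2, c: -3, d: -2, e: ⊤, f: 0}
Applying B5's transfer function to that IN value gives OUT[B5] (row B5 above).

Answer: {a: -3, b: -2, c: -3, d: -2, e: 1, f: 0}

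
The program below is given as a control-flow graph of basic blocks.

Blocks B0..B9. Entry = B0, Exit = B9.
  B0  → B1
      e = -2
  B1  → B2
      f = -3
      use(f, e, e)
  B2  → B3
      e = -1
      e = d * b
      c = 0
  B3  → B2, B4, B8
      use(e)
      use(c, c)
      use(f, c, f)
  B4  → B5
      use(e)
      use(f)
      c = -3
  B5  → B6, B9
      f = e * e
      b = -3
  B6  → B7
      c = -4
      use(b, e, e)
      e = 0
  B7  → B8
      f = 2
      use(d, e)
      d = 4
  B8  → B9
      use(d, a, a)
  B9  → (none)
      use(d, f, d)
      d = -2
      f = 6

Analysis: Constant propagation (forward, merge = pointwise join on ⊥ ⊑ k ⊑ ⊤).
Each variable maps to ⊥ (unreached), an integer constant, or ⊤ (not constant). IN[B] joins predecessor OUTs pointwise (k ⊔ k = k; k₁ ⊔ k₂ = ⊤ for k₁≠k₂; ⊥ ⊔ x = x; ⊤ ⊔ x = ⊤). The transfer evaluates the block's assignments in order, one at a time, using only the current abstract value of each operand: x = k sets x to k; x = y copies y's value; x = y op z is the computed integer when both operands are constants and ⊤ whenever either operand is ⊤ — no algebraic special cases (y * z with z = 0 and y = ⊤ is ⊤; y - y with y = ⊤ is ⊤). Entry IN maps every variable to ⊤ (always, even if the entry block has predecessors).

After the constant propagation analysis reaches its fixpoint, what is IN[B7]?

Per-block solution:
  B0:  IN=(all ⊤)  OUT={e:-2; rest ⊤}
  B1:  IN={e:-2; rest ⊤}  OUT={e:-2, f:-3; rest ⊤}
  B2:  IN={f:-3; rest ⊤}  OUT={c:0, f:-3; rest ⊤}
  B3:  IN={c:0, f:-3; rest ⊤}  OUT={c:0, f:-3; rest ⊤}
  B4:  IN={c:0, f:-3; rest ⊤}  OUT={c:-3, f:-3; rest ⊤}
  B5:  IN={c:-3, f:-3; rest ⊤}  OUT={b:-3, c:-3; rest ⊤}
  B6:  IN={b:-3, c:-3; rest ⊤}  OUT={b:-3, c:-4, e:0; rest ⊤}
  B7:  IN={b:-3, c:-4, e:0; rest ⊤}  OUT={b:-3, c:-4, d:4, e:0, f:2; rest ⊤}
  B8:  IN=(all ⊤)  OUT=(all ⊤)
  B9:  IN=(all ⊤)  OUT={d:-2, f:6; rest ⊤}

Merge at B7: IN[B7] = OUT[B6] = {a: ⊤, b: -3, c: -4, d: ⊤, e: 0, f: ⊤}

Answer: {a: ⊤, b: -3, c: -4, d: ⊤, e: 0, f: ⊤}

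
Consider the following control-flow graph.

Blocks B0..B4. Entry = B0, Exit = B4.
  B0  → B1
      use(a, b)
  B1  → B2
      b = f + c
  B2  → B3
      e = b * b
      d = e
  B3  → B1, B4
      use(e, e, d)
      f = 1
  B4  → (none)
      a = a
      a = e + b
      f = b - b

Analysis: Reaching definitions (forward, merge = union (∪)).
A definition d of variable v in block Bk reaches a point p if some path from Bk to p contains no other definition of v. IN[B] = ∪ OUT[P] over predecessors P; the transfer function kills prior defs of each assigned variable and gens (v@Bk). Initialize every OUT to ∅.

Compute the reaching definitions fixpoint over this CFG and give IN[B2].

Answer: {b@B1, d@B2, e@B2, f@B3}

Working:
Converged values:
  B0:  IN={}  OUT={}
  B1:  IN={b@B1, d@B2, e@B2, f@B3}  OUT={b@B1, d@B2, e@B2, f@B3}
  B2:  IN={b@B1, d@B2, e@B2, f@B3}  OUT={b@B1, d@B2, e@B2, f@B3}
  B3:  IN={b@B1, d@B2, e@B2, f@B3}  OUT={b@B1, d@B2, e@B2, f@B3}
  B4:  IN={b@B1, d@B2, e@B2, f@B3}  OUT={a@B4, b@B1, d@B2, e@B2, f@B4}

Merge at B2: IN[B2] = OUT[B1] = {b@B1, d@B2, e@B2, f@B3}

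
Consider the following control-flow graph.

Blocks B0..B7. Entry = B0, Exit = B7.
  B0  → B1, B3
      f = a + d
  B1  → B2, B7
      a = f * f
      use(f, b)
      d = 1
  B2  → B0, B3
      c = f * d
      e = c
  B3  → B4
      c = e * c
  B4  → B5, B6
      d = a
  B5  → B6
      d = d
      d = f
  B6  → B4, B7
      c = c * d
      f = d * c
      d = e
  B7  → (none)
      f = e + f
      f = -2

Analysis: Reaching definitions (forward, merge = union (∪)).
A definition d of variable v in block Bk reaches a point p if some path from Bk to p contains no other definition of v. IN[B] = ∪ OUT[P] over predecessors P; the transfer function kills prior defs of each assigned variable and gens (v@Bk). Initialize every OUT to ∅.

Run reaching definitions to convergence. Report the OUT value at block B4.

Answer: {a@B1, c@B3, c@B6, d@B4, e@B2, f@B0, f@B6}

Trace:
Converged values:
  B0:   IN={a@B1, c@B2, d@B1, e@B2, f@B0}   OUT={a@B1, c@B2, d@B1, e@B2, f@B0}
  B1:   IN={a@B1, c@B2, d@B1, e@B2, f@B0}   OUT={a@B1, c@B2, d@B1, e@B2, f@B0}
  B2:   IN={a@B1, c@B2, d@B1, e@B2, f@B0}   OUT={a@B1, c@B2, d@B1, e@B2, f@B0}
  B3:   IN={a@B1, c@B2, d@B1, e@B2, f@B0}   OUT={a@B1, c@B3, d@B1, e@B2, f@B0}
  B4:   IN={a@B1, c@B3, c@B6, d@B1, d@B6, e@B2, f@B0, f@B6}   OUT={a@B1, c@B3, c@B6, d@B4, e@B2, f@B0, f@B6}
  B5:   IN={a@B1, c@B3, c@B6, d@B4, e@B2, f@B0, f@B6}   OUT={a@B1, c@B3, c@B6, d@B5, e@B2, f@B0, f@B6}
  B6:   IN={a@B1, c@B3, c@B6, d@B4, d@B5, e@B2, f@B0, f@B6}   OUT={a@B1, c@B6, d@B6, e@B2, f@B6}
  B7:   IN={a@B1, c@B2, c@B6, d@B1, d@B6, e@B2, f@B0, f@B6}   OUT={a@B1, c@B2, c@B6, d@B1, d@B6, e@B2, f@B7}

Merge at B4: IN[B4] = OUT[B3] ⊔ OUT[B6] = {a@B1, c@B3, c@B6, d@B1, d@B6, e@B2, f@B0, f@B6}
Applying B4's transfer function to that IN value gives OUT[B4] (row B4 above).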